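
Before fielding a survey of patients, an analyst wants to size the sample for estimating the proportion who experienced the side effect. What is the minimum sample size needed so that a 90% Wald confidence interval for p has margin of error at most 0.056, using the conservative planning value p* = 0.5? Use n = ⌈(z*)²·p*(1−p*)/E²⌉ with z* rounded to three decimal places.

n = 216

z* = 1.645 at the 90% level.
p*(1−p*) = 0.50·0.50 = 0.2500.
Required n before rounding: 2.706025 × 0.2500 / 0.056² = 215.723.
Rounding up, n = 216.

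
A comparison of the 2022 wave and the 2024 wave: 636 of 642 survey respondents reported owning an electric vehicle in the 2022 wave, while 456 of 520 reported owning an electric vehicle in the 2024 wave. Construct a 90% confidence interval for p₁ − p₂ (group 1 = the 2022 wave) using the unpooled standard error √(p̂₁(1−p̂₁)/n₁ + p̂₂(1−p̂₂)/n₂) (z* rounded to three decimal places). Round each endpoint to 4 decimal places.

(0.0892, 0.1382)

p̂₁ = 636/642 = 0.99065, p̂₂ = 456/520 = 0.87692; p̂₁ − p̂₂ = 0.11373.
Unpooled SE = √(p̂₁(1−p̂₁)/n₁ + p̂₂(1−p̂₂)/n₂) = √(0.000014421 + 0.000207556) = 0.014899.
The 90% critical value is z* = 1.645. Margin of error = 0.02451.
CI: 0.11373 ± 0.02451 = (0.0892, 0.1382).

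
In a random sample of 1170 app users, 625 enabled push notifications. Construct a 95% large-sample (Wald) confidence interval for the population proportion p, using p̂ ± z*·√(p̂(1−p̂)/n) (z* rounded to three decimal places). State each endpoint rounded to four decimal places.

With x = 625 successes in n = 1170, p̂ = 0.53419.
SE = √(p̂(1−p̂)/n) = √(0.248831/1170) = 0.014583.
z* = 1.960 at the 95% level.
Margin of error: 1.960 × 0.014583 = 0.02858.
CI: 0.53419 ± 0.02858 = (0.5056, 0.5628).

(0.5056, 0.5628)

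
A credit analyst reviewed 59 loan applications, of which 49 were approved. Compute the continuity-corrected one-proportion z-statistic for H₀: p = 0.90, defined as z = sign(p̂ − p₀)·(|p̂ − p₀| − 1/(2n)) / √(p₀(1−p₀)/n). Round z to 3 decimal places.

z = -1.562

Sample proportion p̂ = 49/59 = 0.83051. p̂ − p₀ = -0.069492.
1/(2n) = 0.008475.
Corrected numerator: |-0.069492| − 0.008475 = 0.061017.
SE₀ = √(0.90·0.10/59) = 0.039057.
z = −0.061017/0.039057 = -1.562.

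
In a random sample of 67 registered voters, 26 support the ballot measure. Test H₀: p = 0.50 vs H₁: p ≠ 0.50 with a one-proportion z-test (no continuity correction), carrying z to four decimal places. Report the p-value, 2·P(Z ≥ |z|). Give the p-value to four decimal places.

p̂ = 26/67 = 0.38806.
Null standard error: √(0.50·0.50/67) = √0.003731343 = 0.061085.
z = (p̂ − p₀)/SE = (26/67 − 0.50)/0.061085 ≈ -1.8325.
p-value = 2·P(Z ≥ |z|) with z = -1.8325 → 0.0669.

p-value = 0.0669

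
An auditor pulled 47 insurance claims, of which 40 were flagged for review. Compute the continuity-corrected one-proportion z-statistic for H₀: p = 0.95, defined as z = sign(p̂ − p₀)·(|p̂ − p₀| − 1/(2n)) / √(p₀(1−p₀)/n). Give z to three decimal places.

z = -2.777

With x = 40 successes in n = 47, p̂ = 0.85106. p̂ − p₀ = -0.098936.
Continuity correction 1/(2n) = 1/94 = 0.010638.
Corrected numerator: |-0.098936| − 0.010638 = 0.088298.
Null standard error: √(0.95·0.05/47) = √0.001010638 = 0.031791.
z = −0.088298/0.031791 = -2.777.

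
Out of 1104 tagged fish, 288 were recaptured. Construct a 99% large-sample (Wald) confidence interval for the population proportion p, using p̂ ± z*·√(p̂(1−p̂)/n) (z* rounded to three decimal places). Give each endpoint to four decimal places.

(0.2268, 0.2949)

With x = 288 successes in n = 1104, p̂ = 0.26087.
SE = √(p̂(1−p̂)/n) = √(0.192817/1104) = 0.013216.
z* = 2.576 at the 99% level.
Margin = 2.576·0.013216 = 0.03404.
So the interval runs from 0.2268 to 0.2949.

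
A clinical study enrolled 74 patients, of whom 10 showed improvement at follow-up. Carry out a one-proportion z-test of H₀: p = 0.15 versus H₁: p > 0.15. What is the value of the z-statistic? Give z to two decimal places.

z = -0.36

The sample proportion is 10/74 = 0.13514.
Null standard error: √(0.15·0.85/74) = √0.001722973 = 0.041509.
z = (0.13514 − 0.15)/0.041509 = -0.01486/0.041509 = -0.36.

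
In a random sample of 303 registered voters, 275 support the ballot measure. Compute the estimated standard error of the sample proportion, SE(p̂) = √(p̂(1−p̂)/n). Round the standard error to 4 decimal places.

SE = 0.0166

p̂ = 275/303 = 0.90759.
p̂(1−p̂) = 0.90759·0.09241 = 0.083870.
Dividing by n and taking the root: √0.000276799 = 0.0166.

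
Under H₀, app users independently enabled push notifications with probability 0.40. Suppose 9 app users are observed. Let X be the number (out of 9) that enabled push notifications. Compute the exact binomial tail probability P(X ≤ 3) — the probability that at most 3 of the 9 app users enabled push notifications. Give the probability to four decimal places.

X is binomial with n = 9 and p = 0.40.
P(X ≤ 3) = C(9,0)·0.40^0·0.60^9 + C(9,1)·0.40^1·0.60^8 + C(9,2)·0.40^2·0.60^7 + C(9,3)·0.40^3·0.60^6.
= 0.010078 + 0.060466 + 0.161243 + 0.250823 = 0.4826.

P = 0.4826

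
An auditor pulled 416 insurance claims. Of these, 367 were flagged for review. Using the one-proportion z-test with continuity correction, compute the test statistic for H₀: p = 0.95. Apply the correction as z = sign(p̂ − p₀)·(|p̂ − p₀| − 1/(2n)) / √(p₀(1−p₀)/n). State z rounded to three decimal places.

p̂ = 367/416 = 0.88221. p̂ − p₀ = -0.067788.
1/(2n) = 0.001202.
Corrected numerator: |-0.067788| − 0.001202 = 0.066586.
Under H₀, SE = √(p₀(1−p₀)/n) = √(0.95·0.05/416) = √0.000114183 = 0.010686.
z = −0.066586/0.010686 = -6.231.

z = -6.231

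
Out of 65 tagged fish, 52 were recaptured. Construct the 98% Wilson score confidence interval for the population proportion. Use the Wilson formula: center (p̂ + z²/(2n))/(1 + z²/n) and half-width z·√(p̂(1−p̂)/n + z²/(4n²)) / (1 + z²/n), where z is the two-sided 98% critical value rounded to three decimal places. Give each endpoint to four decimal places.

Here p̂ = 52/65 = 0.80000 and z = 2.326 (z² = 5.410276).
Denominator 1 + z²/n = 1 + 5.410276/65 = 1.083235.
Adjusted center: (0.80000 + z²/(2n))/1.083235 = 0.77695.
Radicand: p̂(1−p̂)/n + z²/(4n²) = 0.002461538 + 0.000320135 = 0.002781673.
Half-width = z·√(radicand)/denom = 2.326·0.052742/1.083235 = 0.11325.
Interval: 0.77695 ± 0.11325 → (0.6637, 0.8902).

(0.6637, 0.8902)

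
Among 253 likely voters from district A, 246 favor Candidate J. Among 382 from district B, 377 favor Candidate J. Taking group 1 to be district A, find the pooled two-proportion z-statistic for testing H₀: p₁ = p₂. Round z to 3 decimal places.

z = -1.321

p̂₁ = 246/253 = 0.97233, p̂₂ = 377/382 = 0.98691.
Pooling: p̂ = 623/635 = 0.98110.
Pooled SE = √[0.0185405·0.00657037] ≈ 0.011037.
z = (p̂₁ − p̂₂)/SE = (0.97233 − 0.98691)/0.011037 = -0.01458/0.011037 = -1.321.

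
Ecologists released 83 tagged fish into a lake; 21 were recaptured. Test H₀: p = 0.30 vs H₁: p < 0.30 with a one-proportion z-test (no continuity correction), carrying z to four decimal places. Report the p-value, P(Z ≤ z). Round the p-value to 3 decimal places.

p-value = 0.175

Sample proportion p̂ = 21/83 = 0.25301.
Under H₀, SE = √(p₀(1−p₀)/n) = √(0.30·0.70/83) = √0.002530120 = 0.050300.
Test statistic (full precision, shown to 4 dp): z = (21/83 − 0.30)/SE₀ ≈ -0.9341.
From the standard normal, P(Z ≤ z) = 0.175.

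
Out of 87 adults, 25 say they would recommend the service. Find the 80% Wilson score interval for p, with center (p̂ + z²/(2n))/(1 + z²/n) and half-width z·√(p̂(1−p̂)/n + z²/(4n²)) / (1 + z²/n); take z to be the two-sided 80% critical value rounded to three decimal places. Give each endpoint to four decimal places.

(0.2296, 0.3530)

Here p̂ = 25/87 = 0.28736 and z = 1.282 (z² = 1.643524).
Denominator 1 + z²/n = 1 + 1.643524/87 = 1.018891.
Center = (0.28736 + 0.009446)/1.018891 = 0.29130.
Radicand: p̂(1−p̂)/n + z²/(4n²) = 0.002353824 + 0.000054285 = 0.002408109.
Half-width = 1.282·√0.002408109/1.018891 = 0.06174.
Interval: 0.29130 ± 0.06174 → (0.2296, 0.3530).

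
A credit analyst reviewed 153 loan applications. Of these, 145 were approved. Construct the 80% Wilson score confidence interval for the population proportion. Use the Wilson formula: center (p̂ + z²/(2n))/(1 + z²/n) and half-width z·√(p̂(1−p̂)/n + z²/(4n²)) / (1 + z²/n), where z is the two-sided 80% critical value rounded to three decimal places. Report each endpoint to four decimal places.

p̂ = 145/153 = 0.94771; z = 1.282, so z² = 1.643524.
1 + z²/n = 1.010742.
Adjusted center: (0.94771 + z²/(2n))/1.010742 = 0.94295.
Radicand: p̂(1−p̂)/n + z²/(4n²) = 0.000323880 + 0.000017552 = 0.000341432.
Half-width = 1.282·√0.000341432/1.010742 = 0.02344.
Interval: 0.94295 ± 0.02344 → (0.9195, 0.9664).

(0.9195, 0.9664)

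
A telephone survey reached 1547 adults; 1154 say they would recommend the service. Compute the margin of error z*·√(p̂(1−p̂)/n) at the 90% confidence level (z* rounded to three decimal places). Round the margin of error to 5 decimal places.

ME = 0.01821

With x = 1154 successes in n = 1547, p̂ = 0.74596.
Standard error of p̂: √(0.189504/1547) = √0.000122498 = 0.011068.
The 90% critical value is z* = 1.645.
Margin of error = z*·SE = 1.645 × 0.011068 = 0.01821.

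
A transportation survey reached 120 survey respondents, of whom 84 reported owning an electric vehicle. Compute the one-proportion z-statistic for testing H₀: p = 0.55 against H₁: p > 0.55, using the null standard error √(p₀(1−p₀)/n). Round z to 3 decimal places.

z = 3.303

With x = 84 successes in n = 120, p̂ = 0.70000.
Null standard error: √(0.55·0.45/120) = √0.002062500 = 0.045415.
z = (p̂ − p₀)/SE = (0.70000 − 0.55)/0.045415 = 3.303.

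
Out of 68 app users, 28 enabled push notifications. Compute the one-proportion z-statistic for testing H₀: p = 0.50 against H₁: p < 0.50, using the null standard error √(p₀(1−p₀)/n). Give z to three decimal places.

z = -1.455

Sample proportion p̂ = 28/68 = 0.41176.
SE₀ = √(0.50·0.50/68) = 0.060634.
z = (0.41176 − 0.50)/0.060634 = -0.08824/0.060634 = -1.455.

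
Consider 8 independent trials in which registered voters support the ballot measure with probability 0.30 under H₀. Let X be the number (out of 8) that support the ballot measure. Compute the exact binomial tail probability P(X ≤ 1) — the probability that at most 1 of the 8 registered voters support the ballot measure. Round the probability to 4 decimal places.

X ~ Binomial(n=8, p=0.30).
P(X ≤ 1) = C(8,0)·0.30^0·0.70^8 + C(8,1)·0.30^1·0.70^7.
= 0.057648 + 0.197650 = 0.2553.

P = 0.2553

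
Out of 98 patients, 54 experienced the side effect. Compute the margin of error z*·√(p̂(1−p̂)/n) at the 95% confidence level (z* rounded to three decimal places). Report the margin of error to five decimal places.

ME = 0.09848

The sample proportion is 54/98 = 0.55102.
Standard error of p̂: √(0.247397/98) = √0.002524458 = 0.050244.
The 95% critical value is z* = 1.960.
ME = 1.960·0.050244 = 0.09848.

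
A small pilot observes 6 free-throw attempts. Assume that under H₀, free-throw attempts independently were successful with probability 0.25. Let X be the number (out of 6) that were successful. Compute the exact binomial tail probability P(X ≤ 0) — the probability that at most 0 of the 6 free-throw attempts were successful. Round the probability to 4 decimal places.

P = 0.1780

X is binomial with n = 6 and p = 0.25.
P(X ≤ 0) = C(6,0)·0.25^0·0.75^6.
= 0.177979 = 0.1780.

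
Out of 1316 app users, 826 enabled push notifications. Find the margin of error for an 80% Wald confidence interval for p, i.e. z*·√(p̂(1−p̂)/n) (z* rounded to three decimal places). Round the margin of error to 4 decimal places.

ME = 0.0171

Sample proportion p̂ = 826/1316 = 0.62766.
Standard error of p̂: √(0.233703/1316) = √0.000177586 = 0.013326.
For 80% confidence, z* = 1.282.
Margin of error = z*·SE = 1.282 × 0.013326 = 0.0171.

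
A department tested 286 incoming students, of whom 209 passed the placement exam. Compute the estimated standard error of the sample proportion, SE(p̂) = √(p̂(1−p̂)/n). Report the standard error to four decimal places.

Sample proportion p̂ = 209/286 = 0.73077.
p̂(1−p̂) = 0.73077·0.26923 = 0.196745.
Dividing by n and taking the root: √0.000687920 = 0.0262.

SE = 0.0262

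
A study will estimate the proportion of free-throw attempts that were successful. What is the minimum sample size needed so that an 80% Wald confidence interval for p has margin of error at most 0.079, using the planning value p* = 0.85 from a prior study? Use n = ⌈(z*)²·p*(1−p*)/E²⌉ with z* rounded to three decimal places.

n = 34

z* = 1.282 at the 80% level.
p*(1−p*) = 0.85·0.15 = 0.1275.
Required n before rounding: 1.643524 × 0.1275 / 0.079² = 33.576.
⌈33.576⌉ = 34.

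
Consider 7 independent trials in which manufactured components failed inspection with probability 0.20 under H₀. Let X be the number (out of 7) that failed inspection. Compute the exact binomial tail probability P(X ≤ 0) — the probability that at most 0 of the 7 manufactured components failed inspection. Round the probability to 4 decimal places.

X ~ Binomial(n=7, p=0.20).
P(X ≤ 0) = C(7,0)·0.20^0·0.80^7.
= 0.209715 = 0.2097.

P = 0.2097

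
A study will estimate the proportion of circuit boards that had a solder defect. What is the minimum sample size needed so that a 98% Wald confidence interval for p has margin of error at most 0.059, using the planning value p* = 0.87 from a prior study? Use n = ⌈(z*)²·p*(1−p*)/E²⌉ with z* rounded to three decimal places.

n = 176

The 98% critical value is z* = 2.326.
p*(1−p*) = 0.87·0.13 = 0.1131.
(z*)²·p*(1−p*)/E² = 5.410276·0.1131/0.003481 = 175.783.
⌈175.783⌉ = 176.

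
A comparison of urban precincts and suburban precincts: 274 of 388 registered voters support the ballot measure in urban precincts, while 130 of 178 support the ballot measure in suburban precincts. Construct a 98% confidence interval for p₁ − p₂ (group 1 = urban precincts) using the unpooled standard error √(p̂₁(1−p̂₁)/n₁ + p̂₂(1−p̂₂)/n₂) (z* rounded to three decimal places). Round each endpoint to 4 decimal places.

(-0.1184, 0.0701)

p̂₁ = 274/388 = 0.70619, p̂₂ = 130/178 = 0.73034; p̂₁ − p̂₂ = -0.02415.
SE = √(0.000534762 + 0.001106432) = √0.001641194 = 0.040512.
The 98% critical value is z* = 2.326. Margin = 2.326·0.040512 = 0.09423.
Interval: -0.02415 ± 0.09423 → (-0.1184, 0.0701).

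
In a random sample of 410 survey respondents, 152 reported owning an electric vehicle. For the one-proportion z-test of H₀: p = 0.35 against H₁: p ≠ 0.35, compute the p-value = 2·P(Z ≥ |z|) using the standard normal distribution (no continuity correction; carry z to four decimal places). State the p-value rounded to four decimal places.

The sample proportion is 152/410 = 0.37073.
Under H₀, SE = √(p₀(1−p₀)/n) = √(0.35·0.65/410) = √0.000554878 = 0.023556.
Test statistic (full precision, shown to 4 dp): z = (152/410 − 0.35)/SE₀ ≈ 0.8801.
From the standard normal, 2·P(Z ≥ |z|) = 0.3788.

p-value = 0.3788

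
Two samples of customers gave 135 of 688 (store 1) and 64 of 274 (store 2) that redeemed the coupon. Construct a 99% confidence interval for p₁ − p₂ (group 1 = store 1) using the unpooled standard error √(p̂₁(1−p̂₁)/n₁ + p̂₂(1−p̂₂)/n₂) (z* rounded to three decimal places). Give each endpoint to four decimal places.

p̂₁ = 135/688 = 0.19622, p̂₂ = 64/274 = 0.23358; p̂₁ − p̂₂ = -0.03736.
SE = √(0.000229242 + 0.000653353) = √0.000882595 = 0.029708.
The 99% critical value is z* = 2.576. Margin = 2.576·0.029708 = 0.07653.
So the interval runs from -0.1139 to 0.0392.

(-0.1139, 0.0392)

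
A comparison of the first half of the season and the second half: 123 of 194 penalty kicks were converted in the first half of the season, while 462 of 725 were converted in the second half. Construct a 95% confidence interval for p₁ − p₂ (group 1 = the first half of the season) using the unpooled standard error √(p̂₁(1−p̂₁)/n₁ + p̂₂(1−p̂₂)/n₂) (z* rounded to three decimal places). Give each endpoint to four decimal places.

(-0.0795, 0.0731)

p̂₁ = 0.63402, p̂₂ = 0.63724, so the observed difference is -0.00322.
Unpooled SE = √(p̂₁(1−p̂₁)/n₁ + p̂₂(1−p̂₂)/n₂) = √(0.001196075 + 0.000318848) = 0.038922.
z* = 1.960 at the 95% level. Margin of error = 0.07629.
Interval: -0.00322 ± 0.07629 → (-0.0795, 0.0731).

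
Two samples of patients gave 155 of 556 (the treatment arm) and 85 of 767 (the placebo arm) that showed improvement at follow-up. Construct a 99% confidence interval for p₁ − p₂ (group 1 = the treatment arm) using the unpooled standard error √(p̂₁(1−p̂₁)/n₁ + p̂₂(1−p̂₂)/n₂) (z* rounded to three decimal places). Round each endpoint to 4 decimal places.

(0.1109, 0.2250)

p̂₁ = 155/556 = 0.27878, p̂₂ = 85/767 = 0.11082; p̂₁ − p̂₂ = 0.16796.
Unpooled SE = √(p̂₁(1−p̂₁)/n₁ + p̂₂(1−p̂₂)/n₂) = √(0.000361619 + 0.000128475) = 0.022138.
For 99% confidence, z* = 2.576. Margin of error = 0.05703.
Interval: 0.16796 ± 0.05703 → (0.1109, 0.2250).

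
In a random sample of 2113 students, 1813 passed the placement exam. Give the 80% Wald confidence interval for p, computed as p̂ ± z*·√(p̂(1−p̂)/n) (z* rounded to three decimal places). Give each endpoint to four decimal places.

(0.8483, 0.8678)

p̂ = 1813/2113 = 0.85802.
SE = √(p̂(1−p̂)/n) = √(0.121820/2113) = 0.007593.
The 80% critical value is z* = 1.282.
Margin of error: 1.282 × 0.007593 = 0.00973.
CI: 0.85802 ± 0.00973 = (0.8483, 0.8678).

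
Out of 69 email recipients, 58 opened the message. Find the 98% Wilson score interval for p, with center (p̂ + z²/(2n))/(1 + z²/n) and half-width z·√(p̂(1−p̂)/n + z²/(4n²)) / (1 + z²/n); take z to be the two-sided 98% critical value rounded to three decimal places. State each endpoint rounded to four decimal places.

Here p̂ = 58/69 = 0.84058 and z = 2.326 (z² = 5.410276).
1 + z²/n = 1.078410.
Center = (0.84058 + 0.039205)/1.078410 = 0.81582.
Radicand: p̂(1−p̂)/n + z²/(4n²) = 0.001942108 + 0.000284093 = 0.002226201.
Half-width = 2.326·√0.002226201/1.078410 = 0.10177.
Interval: 0.81582 ± 0.10177 → (0.7140, 0.9176).

(0.7140, 0.9176)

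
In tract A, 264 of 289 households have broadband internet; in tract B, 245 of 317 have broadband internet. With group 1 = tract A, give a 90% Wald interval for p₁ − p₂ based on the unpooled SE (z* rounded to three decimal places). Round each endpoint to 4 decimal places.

(0.0933, 0.1879)

p̂₁ = 264/289 = 0.91349, p̂₂ = 245/317 = 0.77287; p̂₁ − p̂₂ = 0.14062.
SE = √(0.000273433 + 0.000553759) = √0.000827192 = 0.028761.
z* = 1.645 at the 90% level. Margin = 1.645·0.028761 = 0.04731.
So the interval runs from 0.0933 to 0.1879.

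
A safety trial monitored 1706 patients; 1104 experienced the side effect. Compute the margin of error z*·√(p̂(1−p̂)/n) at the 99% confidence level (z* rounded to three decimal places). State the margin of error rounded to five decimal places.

The sample proportion is 1104/1706 = 0.64713.
Standard error of p̂: √(0.228353/1706) = √0.000133853 = 0.011569.
z* = 2.576 at the 99% level.
Margin of error = z*·SE = 2.576 × 0.011569 = 0.02980.

ME = 0.02980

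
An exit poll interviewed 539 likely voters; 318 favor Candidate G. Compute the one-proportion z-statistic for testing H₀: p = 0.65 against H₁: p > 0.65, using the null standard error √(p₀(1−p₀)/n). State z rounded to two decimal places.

Sample proportion p̂ = 318/539 = 0.58998.
SE₀ = √(0.65·0.35/539) = 0.020545.
z = (p̂ − p₀)/SE = (0.58998 − 0.65)/0.020545 = -2.92.

z = -2.92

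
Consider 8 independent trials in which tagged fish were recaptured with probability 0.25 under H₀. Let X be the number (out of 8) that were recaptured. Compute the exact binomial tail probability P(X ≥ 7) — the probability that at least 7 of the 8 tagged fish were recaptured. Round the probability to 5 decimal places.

X ~ Binomial(n=8, p=0.25).
P(X ≥ 7) = C(8,7)·0.25^7·0.75^1 + C(8,8)·0.25^8·0.75^0.
= 0.000366 + 0.000015 = 0.00038.

P = 0.00038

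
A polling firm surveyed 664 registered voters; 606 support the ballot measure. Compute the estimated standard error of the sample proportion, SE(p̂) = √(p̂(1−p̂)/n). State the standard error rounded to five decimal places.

SE = 0.01096

Sample proportion p̂ = 606/664 = 0.91265.
p̂(1−p̂) = 0.079720.
SE = √(0.079720/664) = √0.000120060 = 0.01096.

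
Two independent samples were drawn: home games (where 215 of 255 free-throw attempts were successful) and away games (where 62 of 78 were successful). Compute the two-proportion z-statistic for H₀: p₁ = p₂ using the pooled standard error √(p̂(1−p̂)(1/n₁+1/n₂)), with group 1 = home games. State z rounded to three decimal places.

z = 0.997

Sample proportions: p̂₁ = 215/255 = 0.84314 and p̂₂ = 62/78 = 0.79487.
Pooling: p̂ = 277/333 = 0.83183.
SE = √[p̂(1−p̂)(1/n₁+1/n₂)] = √[0.83183·0.16817·(1/255+1/78)] ≈ 0.048394.
z = (p̂₁ − p̂₂)/SE = (0.84314 − 0.79487)/0.048394 = 0.04827/0.048394 = 0.997.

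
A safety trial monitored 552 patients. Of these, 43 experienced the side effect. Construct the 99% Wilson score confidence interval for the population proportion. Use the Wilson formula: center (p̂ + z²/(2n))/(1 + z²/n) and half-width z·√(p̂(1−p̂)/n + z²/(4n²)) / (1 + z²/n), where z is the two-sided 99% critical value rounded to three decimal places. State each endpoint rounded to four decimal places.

Here p̂ = 43/552 = 0.07790 and z = 2.576 (z² = 6.635776).
Denominator 1 + z²/n = 1 + 6.635776/552 = 1.012021.
Center = (0.07790 + 0.006011)/1.012021 = 0.08291.
Radicand: p̂(1−p̂)/n + z²/(4n²) = 0.000130127 + 0.000005444 = 0.000135571.
Half-width = z·√(radicand)/denom = 2.576·0.011644/1.012021 = 0.02964.
Interval: 0.08291 ± 0.02964 → (0.0533, 0.1125).

(0.0533, 0.1125)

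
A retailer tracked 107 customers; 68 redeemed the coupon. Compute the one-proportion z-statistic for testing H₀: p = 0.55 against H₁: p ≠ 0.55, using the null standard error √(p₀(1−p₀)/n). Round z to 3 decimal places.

p̂ = 68/107 = 0.63551.
SE₀ = √(0.55·0.45/107) = 0.048095.
z = (p̂ − p₀)/SE = (0.63551 − 0.55)/0.048095 = 1.778.

z = 1.778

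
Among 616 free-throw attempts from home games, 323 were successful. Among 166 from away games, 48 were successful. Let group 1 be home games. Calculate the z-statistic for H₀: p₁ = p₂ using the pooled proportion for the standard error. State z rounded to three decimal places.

Sample proportions: p̂₁ = 323/616 = 0.52435 and p̂₂ = 48/166 = 0.28916.
Pooling: p̂ = 371/782 = 0.47442.
SE = √[p̂(1−p̂)(1/n₁+1/n₂)] = √[0.47442·0.52558·(1/616+1/166)] ≈ 0.043668.
z = (p̂₁ − p̂₂)/SE = (0.52435 − 0.28916)/0.043668 = 0.23519/0.043668 = 5.386.

z = 5.386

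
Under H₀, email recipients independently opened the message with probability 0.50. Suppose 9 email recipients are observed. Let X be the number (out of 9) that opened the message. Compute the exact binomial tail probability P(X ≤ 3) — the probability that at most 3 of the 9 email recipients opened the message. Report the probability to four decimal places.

P = 0.2539

X ~ Binomial(n=9, p=0.50).
P(X ≤ 3) = C(9,0)·0.50^0·0.50^9 + C(9,1)·0.50^1·0.50^8 + C(9,2)·0.50^2·0.50^7 + C(9,3)·0.50^3·0.50^6.
= 0.001953 + 0.017578 + 0.070312 + 0.164062 = 0.2539.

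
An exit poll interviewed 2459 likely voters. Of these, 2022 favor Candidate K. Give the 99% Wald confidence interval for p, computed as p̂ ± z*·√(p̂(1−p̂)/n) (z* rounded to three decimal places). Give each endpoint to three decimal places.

Sample proportion p̂ = 2022/2459 = 0.82229.
SE(p̂) = √(0.82229·0.17771/2459) = 0.007709.
The 99% critical value is z* = 2.576.
Margin = 2.576·0.007709 = 0.01986.
Interval: 0.82229 ± 0.01986 → (0.802, 0.842).

(0.802, 0.842)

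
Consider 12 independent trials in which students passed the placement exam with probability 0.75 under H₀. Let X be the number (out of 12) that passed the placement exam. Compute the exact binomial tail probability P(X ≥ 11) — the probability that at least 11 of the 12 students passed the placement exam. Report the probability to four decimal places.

X ~ Binomial(n=12, p=0.75).
P(X ≥ 11) = C(12,11)·0.75^11·0.25^1 + C(12,12)·0.75^12·0.25^0.
= 0.126705 + 0.031676 = 0.1584.

P = 0.1584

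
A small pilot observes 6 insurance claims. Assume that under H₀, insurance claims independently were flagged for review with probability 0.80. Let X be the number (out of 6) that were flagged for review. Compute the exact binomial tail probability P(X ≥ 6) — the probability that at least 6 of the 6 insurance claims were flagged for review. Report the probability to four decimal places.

X is binomial with n = 6 and p = 0.80.
P(X ≥ 6) = C(6,6)·0.80^6·0.20^0.
= 0.262144 = 0.2621.

P = 0.2621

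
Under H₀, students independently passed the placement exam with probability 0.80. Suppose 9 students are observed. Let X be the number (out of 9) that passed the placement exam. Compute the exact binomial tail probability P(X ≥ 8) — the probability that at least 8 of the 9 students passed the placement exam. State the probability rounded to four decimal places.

P = 0.4362

X is binomial with n = 9 and p = 0.80.
P(X ≥ 8) = C(9,8)·0.80^8·0.20^1 + C(9,9)·0.80^9·0.20^0.
= 0.301990 + 0.134218 = 0.4362.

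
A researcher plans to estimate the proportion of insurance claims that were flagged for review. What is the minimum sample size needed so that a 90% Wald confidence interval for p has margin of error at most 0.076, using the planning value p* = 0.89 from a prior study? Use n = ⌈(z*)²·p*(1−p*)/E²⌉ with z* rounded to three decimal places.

n = 46

The 90% critical value is z* = 1.645.
p*(1−p*) = 0.0979.
(z*)²·p*(1−p*)/E² = 2.706025·0.0979/0.005776 = 45.866.
⌈45.866⌉ = 46.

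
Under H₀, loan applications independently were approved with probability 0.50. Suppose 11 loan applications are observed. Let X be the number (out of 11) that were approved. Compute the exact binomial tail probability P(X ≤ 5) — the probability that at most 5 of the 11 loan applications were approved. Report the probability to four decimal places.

P = 0.5000

X ~ Binomial(n=11, p=0.50).
P(X ≤ 5) = Σ_{j=0}^{5} C(11,j)·0.50^j·0.50^{11−j}.
= 0.000488 + 0.005371 + 0.026855 + 0.080566 + 0.161133 + 0.225586 = 0.5000.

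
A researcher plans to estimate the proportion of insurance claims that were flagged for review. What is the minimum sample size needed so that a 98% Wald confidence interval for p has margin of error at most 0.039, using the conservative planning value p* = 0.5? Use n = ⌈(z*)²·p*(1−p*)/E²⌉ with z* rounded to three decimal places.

n = 890

The 98% critical value is z* = 2.326.
p*(1−p*) = 0.50·0.50 = 0.2500.
Required n before rounding: 5.410276 × 0.2500 / 0.039² = 889.263.
⌈889.263⌉ = 890.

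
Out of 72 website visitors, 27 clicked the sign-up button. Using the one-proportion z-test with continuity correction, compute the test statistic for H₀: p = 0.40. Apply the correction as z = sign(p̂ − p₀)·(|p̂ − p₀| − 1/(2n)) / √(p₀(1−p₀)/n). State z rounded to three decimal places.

z = -0.313

With x = 27 successes in n = 72, p̂ = 0.37500. p̂ − p₀ = -0.025000.
Continuity correction 1/(2n) = 1/144 = 0.006944.
Corrected numerator: |-0.025000| − 0.006944 = 0.018056.
SE₀ = √(0.40·0.60/72) = 0.057735.
z = −0.018056/0.057735 = -0.313.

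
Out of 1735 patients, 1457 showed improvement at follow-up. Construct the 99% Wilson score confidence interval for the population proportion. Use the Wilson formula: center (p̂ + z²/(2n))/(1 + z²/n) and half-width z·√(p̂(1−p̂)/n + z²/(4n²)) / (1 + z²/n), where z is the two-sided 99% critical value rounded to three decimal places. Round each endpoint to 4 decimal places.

Here p̂ = 1457/1735 = 0.83977 and z = 2.576 (z² = 6.635776).
1 + z²/n = 1.003825.
Center = (0.83977 + 0.001912)/1.003825 = 0.83847.
Radicand: p̂(1−p̂)/n + z²/(4n²) = 0.000077554 + 0.000000551 = 0.000078105.
Half-width = z·√(radicand)/denom = 2.576·0.008838/1.003825 = 0.02268.
So the interval runs from 0.8158 to 0.8612.

(0.8158, 0.8612)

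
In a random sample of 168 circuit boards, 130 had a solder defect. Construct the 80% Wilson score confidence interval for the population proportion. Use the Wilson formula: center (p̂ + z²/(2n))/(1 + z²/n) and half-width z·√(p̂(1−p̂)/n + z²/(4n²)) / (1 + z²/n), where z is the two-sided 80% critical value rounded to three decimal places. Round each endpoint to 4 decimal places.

(0.7299, 0.8124)

p̂ = 130/168 = 0.77381; z = 1.282, so z² = 1.643524.
1 + z²/n = 1.009783.
Center = (0.77381 + 0.004891)/1.009783 = 0.77116.
Radicand: p̂(1−p̂)/n + z²/(4n²) = 0.001041835 + 0.000014558 = 0.001056393.
Half-width = z·√(radicand)/denom = 1.282·0.032502/1.009783 = 0.04126.
Interval: 0.77116 ± 0.04126 → (0.7299, 0.8124).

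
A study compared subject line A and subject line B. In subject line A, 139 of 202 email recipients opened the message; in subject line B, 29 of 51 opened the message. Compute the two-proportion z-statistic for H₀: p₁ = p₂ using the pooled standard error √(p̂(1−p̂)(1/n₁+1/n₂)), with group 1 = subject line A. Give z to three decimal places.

p̂₁ = 139/202 = 0.68812, p̂₂ = 29/51 = 0.56863.
Pooled p̂ = (139+29)/(202+51) = 168/253 = 0.66403.
Pooled SE = √[0.2230936·0.02455834] ≈ 0.074019.
z = 0.11949/0.074019 = 1.614.

z = 1.614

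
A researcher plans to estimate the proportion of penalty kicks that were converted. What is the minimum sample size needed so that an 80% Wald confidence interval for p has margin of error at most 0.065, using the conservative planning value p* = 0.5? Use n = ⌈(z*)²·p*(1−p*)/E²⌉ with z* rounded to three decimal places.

n = 98

The 80% critical value is z* = 1.282.
p*(1−p*) = 0.50·0.50 = 0.2500.
Required n before rounding: 1.643524 × 0.2500 / 0.065² = 97.250.
⌈97.250⌉ = 98.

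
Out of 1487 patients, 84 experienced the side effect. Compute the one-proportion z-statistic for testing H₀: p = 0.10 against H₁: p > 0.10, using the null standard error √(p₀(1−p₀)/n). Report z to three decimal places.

z = -5.593

p̂ = 84/1487 = 0.05649.
Null standard error: √(0.10·0.90/1487) = √0.000060525 = 0.007780.
z = (0.05649 − 0.10)/0.007780 = -0.04351/0.007780 = -5.593.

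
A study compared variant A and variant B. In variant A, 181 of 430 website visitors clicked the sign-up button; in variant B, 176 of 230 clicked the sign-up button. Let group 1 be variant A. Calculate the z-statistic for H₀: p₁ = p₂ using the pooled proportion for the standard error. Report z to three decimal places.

z = -8.457

Sample proportions: p̂₁ = 181/430 = 0.42093 and p̂₂ = 176/230 = 0.76522.
Pooling: p̂ = 357/660 = 0.54091.
SE = √[p̂(1−p̂)(1/n₁+1/n₂)] = √[0.54091·0.45909·(1/430+1/230)] ≈ 0.040709.
z = -0.34429/0.040709 = -8.457.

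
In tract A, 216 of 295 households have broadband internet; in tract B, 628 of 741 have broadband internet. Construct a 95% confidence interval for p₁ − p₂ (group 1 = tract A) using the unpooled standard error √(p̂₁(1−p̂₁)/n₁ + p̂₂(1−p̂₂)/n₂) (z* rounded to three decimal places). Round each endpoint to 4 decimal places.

p̂₁ = 216/295 = 0.73220, p̂₂ = 628/741 = 0.84750; p̂₁ − p̂₂ = -0.11530.
Unpooled SE = √(p̂₁(1−p̂₁)/n₁ + p̂₂(1−p̂₂)/n₂) = √(0.000664683 + 0.000174415) = 0.028967.
z* = 1.960 at the 95% level. Margin = 1.960·0.028967 = 0.05678.
Interval: -0.11530 ± 0.05678 → (-0.1721, -0.0585).

(-0.1721, -0.0585)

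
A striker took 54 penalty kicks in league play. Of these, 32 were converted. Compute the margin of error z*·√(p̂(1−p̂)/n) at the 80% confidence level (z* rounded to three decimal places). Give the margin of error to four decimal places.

ME = 0.0857

p̂ = 32/54 = 0.59259.
SE = √(p̂(1−p̂)/n) = √(0.241427/54) = 0.066865.
The 80% critical value is z* = 1.282.
ME = 1.282·0.066865 = 0.0857.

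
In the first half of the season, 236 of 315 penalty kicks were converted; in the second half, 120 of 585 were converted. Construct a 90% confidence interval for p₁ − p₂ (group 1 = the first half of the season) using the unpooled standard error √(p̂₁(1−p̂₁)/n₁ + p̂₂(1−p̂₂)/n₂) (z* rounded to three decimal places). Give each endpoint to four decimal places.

p̂₁ = 0.74921, p̂₂ = 0.20513, so the observed difference is 0.54408.
Unpooled SE = √(p̂₁(1−p̂₁)/n₁ + p̂₂(1−p̂₂)/n₂) = √(0.000596496 + 0.000278719) = 0.029584.
z* = 1.645 at the 90% level. Margin of error = 0.04867.
Interval: 0.54408 ± 0.04867 → (0.4954, 0.5927).

(0.4954, 0.5927)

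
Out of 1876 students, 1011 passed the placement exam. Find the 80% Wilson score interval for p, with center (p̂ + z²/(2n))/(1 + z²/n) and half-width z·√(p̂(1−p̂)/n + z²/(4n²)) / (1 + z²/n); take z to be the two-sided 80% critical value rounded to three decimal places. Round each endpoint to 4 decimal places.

(0.5241, 0.5536)

p̂ = 1011/1876 = 0.53891; z = 1.282, so z² = 1.643524.
Denominator 1 + z²/n = 1 + 1.643524/1876 = 1.000876.
Adjusted center: (0.53891 + z²/(2n))/1.000876 = 0.53888.
Radicand: p̂(1−p̂)/n + z²/(4n²) = 0.000132455 + 0.000000117 = 0.000132572.
Half-width = 1.282·√0.000132572/1.000876 = 0.01475.
So the interval runs from 0.5241 to 0.5536.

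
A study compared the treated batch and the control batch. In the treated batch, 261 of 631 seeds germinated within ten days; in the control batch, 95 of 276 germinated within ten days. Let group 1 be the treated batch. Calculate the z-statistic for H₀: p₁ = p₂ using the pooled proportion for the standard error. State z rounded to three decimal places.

z = 1.970

Sample proportions: p̂₁ = 261/631 = 0.41363 and p̂₂ = 95/276 = 0.34420.
Pooling: p̂ = 356/907 = 0.39250.
SE = √[p̂(1−p̂)(1/n₁+1/n₂)] = √[0.39250·0.60750·(1/631+1/276)] ≈ 0.035239.
z = 0.06943/0.035239 = 1.970.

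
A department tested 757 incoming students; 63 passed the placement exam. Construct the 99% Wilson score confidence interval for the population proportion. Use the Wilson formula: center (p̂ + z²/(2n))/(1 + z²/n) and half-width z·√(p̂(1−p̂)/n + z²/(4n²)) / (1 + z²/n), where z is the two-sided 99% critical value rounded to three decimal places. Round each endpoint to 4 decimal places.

Here p̂ = 63/757 = 0.08322 and z = 2.576 (z² = 6.635776).
1 + z²/n = 1.008766.
Center = (0.08322 + 0.004383)/1.008766 = 0.08684.
Radicand: p̂(1−p̂)/n + z²/(4n²) = 0.000100789 + 0.000002895 = 0.000103684.
Half-width = 2.576·√0.000103684/1.008766 = 0.02600.
So the interval runs from 0.0608 to 0.1128.

(0.0608, 0.1128)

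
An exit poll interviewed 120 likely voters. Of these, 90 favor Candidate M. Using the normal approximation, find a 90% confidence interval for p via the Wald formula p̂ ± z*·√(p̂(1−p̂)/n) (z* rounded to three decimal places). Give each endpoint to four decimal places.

(0.6850, 0.8150)

Sample proportion p̂ = 90/120 = 0.75000.
SE = √(p̂(1−p̂)/n) = √(0.187500/120) = 0.039528.
z* = 1.645 at the 90% level.
Margin = 1.645·0.039528 = 0.06502.
So the interval runs from 0.6850 to 0.8150.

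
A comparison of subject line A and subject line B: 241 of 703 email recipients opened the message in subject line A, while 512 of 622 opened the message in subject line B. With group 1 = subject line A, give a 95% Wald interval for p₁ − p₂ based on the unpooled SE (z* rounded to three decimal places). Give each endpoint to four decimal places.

p̂₁ = 241/703 = 0.34282, p̂₂ = 512/622 = 0.82315; p̂₁ − p̂₂ = -0.48033.
Unpooled SE = √(p̂₁(1−p̂₁)/n₁ + p̂₂(1−p̂₂)/n₂) = √(0.000320474 + 0.000234041) = 0.023548.
z* = 1.960 at the 95% level. Margin = 1.960·0.023548 = 0.04615.
CI: -0.48033 ± 0.04615 = (-0.5265, -0.4342).

(-0.5265, -0.4342)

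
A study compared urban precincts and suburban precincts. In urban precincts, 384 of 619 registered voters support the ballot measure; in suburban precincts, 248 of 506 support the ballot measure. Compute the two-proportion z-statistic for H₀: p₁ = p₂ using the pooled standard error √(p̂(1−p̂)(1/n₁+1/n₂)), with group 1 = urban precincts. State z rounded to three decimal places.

z = 4.380

p̂₁ = 384/619 = 0.62036, p̂₂ = 248/506 = 0.49012.
Pooling: p̂ = 632/1125 = 0.56178.
Pooled SE = √[0.2461835·0.00359179] ≈ 0.029736.
z = (p̂₁ − p̂₂)/SE = (0.62036 − 0.49012)/0.029736 = 0.13024/0.029736 = 4.380.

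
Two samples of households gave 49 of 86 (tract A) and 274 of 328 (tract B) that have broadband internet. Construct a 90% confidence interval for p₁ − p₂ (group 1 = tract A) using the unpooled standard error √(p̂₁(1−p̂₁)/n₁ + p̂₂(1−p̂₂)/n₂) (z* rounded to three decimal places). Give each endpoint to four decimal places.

(-0.3597, -0.1715)

p̂₁ = 0.56977, p̂₂ = 0.83537, so the observed difference is -0.26560.
Unpooled SE = √(p̂₁(1−p̂₁)/n₁ + p̂₂(1−p̂₂)/n₂) = √(0.002850378 + 0.000419298) = 0.057181.
The 90% critical value is z* = 1.645. Margin of error = 0.09406.
So the interval runs from -0.3597 to -0.1715.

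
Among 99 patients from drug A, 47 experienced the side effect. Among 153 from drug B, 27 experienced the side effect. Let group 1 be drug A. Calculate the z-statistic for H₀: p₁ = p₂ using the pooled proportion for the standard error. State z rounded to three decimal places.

Sample proportions: p̂₁ = 47/99 = 0.47475 and p̂₂ = 27/153 = 0.17647.
Pooling: p̂ = 74/252 = 0.29365.
SE = √[p̂(1−p̂)(1/n₁+1/n₂)] = √[0.29365·0.70635·(1/99+1/153)] ≈ 0.058744.
z = (p̂₁ − p̂₂)/SE = (0.47475 − 0.17647)/0.058744 = 0.29828/0.058744 = 5.078.

z = 5.078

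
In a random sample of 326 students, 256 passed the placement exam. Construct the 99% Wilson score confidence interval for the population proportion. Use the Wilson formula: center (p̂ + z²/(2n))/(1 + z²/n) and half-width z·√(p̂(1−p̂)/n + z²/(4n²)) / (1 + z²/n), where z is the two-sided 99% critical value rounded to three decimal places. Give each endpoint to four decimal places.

(0.7213, 0.8379)

p̂ = 256/326 = 0.78528; z = 2.576, so z² = 6.635776.
Denominator 1 + z²/n = 1 + 6.635776/326 = 1.020355.
Adjusted center: (0.78528 + z²/(2n))/1.020355 = 0.77959.
Radicand: p̂(1−p̂)/n + z²/(4n²) = 0.000517232 + 0.000015610 = 0.000532842.
Half-width = z·√(radicand)/denom = 2.576·0.023083/1.020355 = 0.05828.
So the interval runs from 0.7213 to 0.8379.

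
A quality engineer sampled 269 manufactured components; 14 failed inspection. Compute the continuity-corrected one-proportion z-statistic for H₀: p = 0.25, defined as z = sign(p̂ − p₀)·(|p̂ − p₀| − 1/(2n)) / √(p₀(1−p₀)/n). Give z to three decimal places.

z = -7.428

The sample proportion is 14/269 = 0.05204. p̂ − p₀ = -0.197955.
Continuity correction 1/(2n) = 1/538 = 0.001859.
Corrected numerator: |-0.197955| − 0.001859 = 0.196096.
Null standard error: √(0.25·0.75/269) = √0.000697026 = 0.026401.
z = (−)0.196096/0.026401 = -7.428.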